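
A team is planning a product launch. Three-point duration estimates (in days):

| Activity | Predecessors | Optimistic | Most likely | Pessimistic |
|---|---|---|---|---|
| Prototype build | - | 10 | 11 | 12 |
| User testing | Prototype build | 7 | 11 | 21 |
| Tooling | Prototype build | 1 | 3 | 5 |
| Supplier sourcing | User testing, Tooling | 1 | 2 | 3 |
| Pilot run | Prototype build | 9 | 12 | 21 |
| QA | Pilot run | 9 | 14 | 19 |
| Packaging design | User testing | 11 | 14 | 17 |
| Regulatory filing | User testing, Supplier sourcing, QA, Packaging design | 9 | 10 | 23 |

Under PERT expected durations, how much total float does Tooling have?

22 days

te_Prototype build = (10 + 4·11 + 12)/6 = 66/6 = 11
te_User testing = (7 + 4·11 + 21)/6 = 72/6 = 12
te_Tooling = (1 + 4·3 + 5)/6 = 18/6 = 3
te_Supplier sourcing = (1 + 4·2 + 3)/6 = 12/6 = 2
te_Pilot run = (9 + 4·12 + 21)/6 = 78/6 = 13
te_QA = (9 + 4·14 + 19)/6 = 84/6 = 14
te_Packaging design = (11 + 4·14 + 17)/6 = 84/6 = 14
te_Regulatory filing = (9 + 4·10 + 23)/6 = 72/6 = 12

Forward pass:
ES_Prototype build = 0; EF_Prototype build = 11
ES_User testing = 11; EF_User testing = 11+12 = 23
ES_Tooling = 11; EF_Tooling = 11+3 = 14
ES_Supplier sourcing = max(EF_User testing=23, EF_Tooling=14) = 23; EF_Supplier sourcing = 23+2 = 25
ES_Pilot run = 11; EF_Pilot run = 11+13 = 24
ES_QA = 24; EF_QA = 24+14 = 38
ES_Packaging design = 23; EF_Packaging design = 23+14 = 37
ES_Regulatory filing = max(EF_User testing=23, EF_Supplier sourcing=25, EF_QA=38, EF_Packaging design=37) = 38; EF_Regulatory filing = 38+12 = 50
Expected project duration μ = 50 days. Critical path: Prototype build → Pilot run → QA → Regulatory filing.

Backward pass:
LF_Regulatory filing = 50; LS_Regulatory filing = 50−12 = 38
LF_Packaging design = LS_Regulatory filing = 38; LS_Packaging design = 38−14 = 24
LF_QA = LS_Regulatory filing = 38; LS_QA = 38−14 = 24
LF_Pilot run = LS_QA = 24; LS_Pilot run = 24−13 = 11
LF_Supplier sourcing = LS_Regulatory filing = 38; LS_Supplier sourcing = 38−2 = 36
LF_Tooling = LS_Supplier sourcing = 36; LS_Tooling = 36−3 = 33
LF_User testing = min(LS_Supplier sourcing=36, LS_Packaging design=24, LS_Regulatory filing=38) = 24; LS_User testing = 24−12 = 12
LF_Prototype build = min(LS_User testing=12, LS_Tooling=33, LS_Pilot run=11) = 11; LS_Prototype build = 11−11 = 0
Slack_Tooling = LS_Tooling − ES_Tooling = 33 − 11 = 22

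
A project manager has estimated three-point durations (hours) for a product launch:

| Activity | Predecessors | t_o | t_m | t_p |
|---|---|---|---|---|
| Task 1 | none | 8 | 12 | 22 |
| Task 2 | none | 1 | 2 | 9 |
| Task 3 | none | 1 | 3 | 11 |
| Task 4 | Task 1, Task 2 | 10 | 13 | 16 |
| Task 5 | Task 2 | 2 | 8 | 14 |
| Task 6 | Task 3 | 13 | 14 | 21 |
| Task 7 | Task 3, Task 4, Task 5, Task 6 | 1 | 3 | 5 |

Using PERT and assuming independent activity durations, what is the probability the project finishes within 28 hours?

0.352

te_Task 1 = (8 + 4·12 + 22)/6 = 78/6 = 13; σ²_Task 1 = ((22−8)/6)² = 5.444
te_Task 2 = (1 + 4·2 + 9)/6 = 18/6 = 3; σ²_Task 2 = ((9−1)/6)² = 1.778
te_Task 3 = (1 + 4·3 + 11)/6 = 24/6 = 4; σ²_Task 3 = ((11−1)/6)² = 2.778
te_Task 4 = (10 + 4·13 + 16)/6 = 78/6 = 13; σ²_Task 4 = ((16−10)/6)² = 1.000
te_Task 5 = (2 + 4·8 + 14)/6 = 48/6 = 8; σ²_Task 5 = ((14−2)/6)² = 4.000
te_Task 6 = (13 + 4·14 + 21)/6 = 90/6 = 15; σ²_Task 6 = ((21−13)/6)² = 1.778
te_Task 7 = (1 + 4·3 + 5)/6 = 18/6 = 3; σ²_Task 7 = ((5−1)/6)² = 0.444

Forward pass:
ES_Task 1 = 0; EF_Task 1 = 13
ES_Task 2 = 0; EF_Task 2 = 3
ES_Task 3 = 0; EF_Task 3 = 4
ES_Task 4 = max(EF_Task 1=13, EF_Task 2=3) = 13; EF_Task 4 = 13+13 = 26
ES_Task 5 = 3; EF_Task 5 = 3+8 = 11
ES_Task 6 = 4; EF_Task 6 = 4+15 = 19
ES_Task 7 = max(EF_Task 3=4, EF_Task 4=26, EF_Task 5=11, EF_Task 6=19) = 26; EF_Task 7 = 26+3 = 29
Expected project duration μ = 29 hours. Critical path: Task 1 → Task 4 → Task 7.

Variance along critical path = 5.444 + 1.000 + 0.444 = 6.889; σ = √6.889 = 2.625 hours.
Z = (28 − 29) / 2.625 = -0.381
P(T ≤ 28) = Φ(-0.381) ≈ 0.352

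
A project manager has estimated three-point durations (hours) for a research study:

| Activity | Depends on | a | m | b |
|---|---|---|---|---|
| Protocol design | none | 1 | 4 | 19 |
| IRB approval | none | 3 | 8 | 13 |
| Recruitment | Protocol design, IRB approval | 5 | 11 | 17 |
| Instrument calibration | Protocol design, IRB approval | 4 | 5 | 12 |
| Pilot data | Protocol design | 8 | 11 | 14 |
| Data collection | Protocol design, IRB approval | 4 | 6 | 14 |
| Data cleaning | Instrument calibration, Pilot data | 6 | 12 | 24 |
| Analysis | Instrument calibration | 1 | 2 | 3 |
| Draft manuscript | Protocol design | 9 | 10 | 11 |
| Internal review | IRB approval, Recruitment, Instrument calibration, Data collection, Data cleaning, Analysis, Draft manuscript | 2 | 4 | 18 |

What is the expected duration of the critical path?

36 hours

te_Protocol design = (1 + 4·4 + 19)/6 = 36/6 = 6
te_IRB approval = (3 + 4·8 + 13)/6 = 48/6 = 8
te_Recruitment = (5 + 4·11 + 17)/6 = 66/6 = 11
te_Instrument calibration = (4 + 4·5 + 12)/6 = 36/6 = 6
te_Pilot data = (8 + 4·11 + 14)/6 = 66/6 = 11
te_Data collection = (4 + 4·6 + 14)/6 = 42/6 = 7
te_Data cleaning = (6 + 4·12 + 24)/6 = 78/6 = 13
te_Analysis = (1 + 4·2 + 3)/6 = 12/6 = 2
te_Draft manuscript = (9 + 4·10 + 11)/6 = 60/6 = 10
te_Internal review = (2 + 4·4 + 18)/6 = 36/6 = 6

Forward pass:
ES_Protocol design = 0; EF_Protocol design = 6
ES_IRB approval = 0; EF_IRB approval = 8
ES_Recruitment = max(EF_Protocol design=6, EF_IRB approval=8) = 8; EF_Recruitment = 8+11 = 19
ES_Instrument calibration = max(EF_Protocol design=6, EF_IRB approval=8) = 8; EF_Instrument calibration = 8+6 = 14
ES_Pilot data = 6; EF_Pilot data = 6+11 = 17
ES_Data collection = max(EF_Protocol design=6, EF_IRB approval=8) = 8; EF_Data collection = 8+7 = 15
ES_Data cleaning = max(EF_Instrument calibration=14, EF_Pilot data=17) = 17; EF_Data cleaning = 17+13 = 30
ES_Analysis = 14; EF_Analysis = 14+2 = 16
ES_Draft manuscript = 6; EF_Draft manuscript = 6+10 = 16
ES_Internal review = max(EF_IRB approval=8, EF_Recruitment=19, EF_Instrument calibration=14, EF_Data collection=15, EF_Data cleaning=30, EF_Analysis=16, EF_Draft manuscript=16) = 30; EF_Internal review = 30+6 = 36
Expected project duration μ = 36 hours. Critical path: Protocol design → Pilot data → Data cleaning → Internal review.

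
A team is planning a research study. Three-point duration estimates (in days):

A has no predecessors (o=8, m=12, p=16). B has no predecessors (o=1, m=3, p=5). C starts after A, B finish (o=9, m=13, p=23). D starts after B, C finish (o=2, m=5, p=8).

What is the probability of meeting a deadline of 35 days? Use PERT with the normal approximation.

te_A = (8 + 4·12 + 16)/6 = 72/6 = 12; σ²_A = ((16−8)/6)² = 1.778
te_B = (1 + 4·3 + 5)/6 = 18/6 = 3; σ²_B = ((5−1)/6)² = 0.444
te_C = (9 + 4·13 + 23)/6 = 84/6 = 14; σ²_C = ((23−9)/6)² = 5.444
te_D = (2 + 4·5 + 8)/6 = 30/6 = 5; σ²_D = ((8−2)/6)² = 1.000

Forward pass:
ES_A = 0; EF_A = 12
ES_B = 0; EF_B = 3
ES_C = max(EF_A=12, EF_B=3) = 12; EF_C = 12+14 = 26
ES_D = max(EF_B=3, EF_C=26) = 26; EF_D = 26+5 = 31
Expected project duration μ = 31 days. Critical path: A → C → D.

Variance along critical path = 1.778 + 5.444 + 1.000 = 8.222; σ = √8.222 = 2.867 days.
Z = (35 − 31) / 2.867 = 1.395
P(T ≤ 35) = Φ(1.395) ≈ 0.918

0.918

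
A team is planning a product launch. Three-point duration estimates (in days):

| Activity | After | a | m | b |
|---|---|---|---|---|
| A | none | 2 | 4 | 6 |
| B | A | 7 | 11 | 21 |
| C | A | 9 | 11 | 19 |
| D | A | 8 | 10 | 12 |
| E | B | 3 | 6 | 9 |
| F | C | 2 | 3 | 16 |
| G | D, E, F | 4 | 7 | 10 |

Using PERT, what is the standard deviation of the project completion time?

te_A = (2 + 4·4 + 6)/6 = 24/6 = 4; σ²_A = ((6−2)/6)² = 0.444
te_B = (7 + 4·11 + 21)/6 = 72/6 = 12; σ²_B = ((21−7)/6)² = 5.444
te_C = (9 + 4·11 + 19)/6 = 72/6 = 12; σ²_C = ((19−9)/6)² = 2.778
te_D = (8 + 4·10 + 12)/6 = 60/6 = 10; σ²_D = ((12−8)/6)² = 0.444
te_E = (3 + 4·6 + 9)/6 = 36/6 = 6; σ²_E = ((9−3)/6)² = 1.000
te_F = (2 + 4·3 + 16)/6 = 30/6 = 5; σ²_F = ((16−2)/6)² = 5.444
te_G = (4 + 4·7 + 10)/6 = 42/6 = 7; σ²_G = ((10−4)/6)² = 1.000

Forward pass:
ES_A = 0; EF_A = 4
ES_B = 4; EF_B = 4+12 = 16
ES_C = 4; EF_C = 4+12 = 16
ES_D = 4; EF_D = 4+10 = 14
ES_E = 16; EF_E = 16+6 = 22
ES_F = 16; EF_F = 16+5 = 21
ES_G = max(EF_D=14, EF_E=22, EF_F=21) = 22; EF_G = 22+7 = 29
Expected project duration μ = 29 days. Critical path: A → B → E → G.

Variance along critical path = 0.444 + 5.444 + 1.000 + 1.000 = 7.889
σ = √7.889 = 2.809 days

2.81 days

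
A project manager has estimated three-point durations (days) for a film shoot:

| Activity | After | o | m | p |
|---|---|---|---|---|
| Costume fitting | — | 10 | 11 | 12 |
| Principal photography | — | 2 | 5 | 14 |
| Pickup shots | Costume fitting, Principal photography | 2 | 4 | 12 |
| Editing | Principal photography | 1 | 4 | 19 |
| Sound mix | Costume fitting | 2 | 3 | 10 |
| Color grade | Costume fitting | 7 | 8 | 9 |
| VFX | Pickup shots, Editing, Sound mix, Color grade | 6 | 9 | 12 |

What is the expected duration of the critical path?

28 days

te_Costume fitting = (10 + 4·11 + 12)/6 = 66/6 = 11
te_Principal photography = (2 + 4·5 + 14)/6 = 36/6 = 6
te_Pickup shots = (2 + 4·4 + 12)/6 = 30/6 = 5
te_Editing = (1 + 4·4 + 19)/6 = 36/6 = 6
te_Sound mix = (2 + 4·3 + 10)/6 = 24/6 = 4
te_Color grade = (7 + 4·8 + 9)/6 = 48/6 = 8
te_VFX = (6 + 4·9 + 12)/6 = 54/6 = 9

Forward pass:
ES_Costume fitting = 0; EF_Costume fitting = 11
ES_Principal photography = 0; EF_Principal photography = 6
ES_Pickup shots = max(EF_Costume fitting=11, EF_Principal photography=6) = 11; EF_Pickup shots = 11+5 = 16
ES_Editing = 6; EF_Editing = 6+6 = 12
ES_Sound mix = 11; EF_Sound mix = 11+4 = 15
ES_Color grade = 11; EF_Color grade = 11+8 = 19
ES_VFX = max(EF_Pickup shots=16, EF_Editing=12, EF_Sound mix=15, EF_Color grade=19) = 19; EF_VFX = 19+9 = 28
Expected project duration μ = 28 days. Critical path: Costume fitting → Color grade → VFX.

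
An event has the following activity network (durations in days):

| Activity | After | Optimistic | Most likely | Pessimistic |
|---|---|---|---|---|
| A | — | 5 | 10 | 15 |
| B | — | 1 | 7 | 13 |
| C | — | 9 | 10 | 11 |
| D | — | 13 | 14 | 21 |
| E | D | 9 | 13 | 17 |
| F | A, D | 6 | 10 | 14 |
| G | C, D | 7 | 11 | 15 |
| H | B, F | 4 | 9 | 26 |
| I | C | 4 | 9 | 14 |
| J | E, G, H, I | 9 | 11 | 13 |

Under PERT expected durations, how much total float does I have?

17 days

te_A = (5 + 4·10 + 15)/6 = 60/6 = 10
te_B = (1 + 4·7 + 13)/6 = 42/6 = 7
te_C = (9 + 4·10 + 11)/6 = 60/6 = 10
te_D = (13 + 4·14 + 21)/6 = 90/6 = 15
te_E = (9 + 4·13 + 17)/6 = 78/6 = 13
te_F = (6 + 4·10 + 14)/6 = 60/6 = 10
te_G = (7 + 4·11 + 15)/6 = 66/6 = 11
te_H = (4 + 4·9 + 26)/6 = 66/6 = 11
te_I = (4 + 4·9 + 14)/6 = 54/6 = 9
te_J = (9 + 4·11 + 13)/6 = 66/6 = 11

Forward pass:
ES_A = 0; EF_A = 10
ES_B = 0; EF_B = 7
ES_C = 0; EF_C = 10
ES_D = 0; EF_D = 15
ES_E = 15; EF_E = 15+13 = 28
ES_F = max(EF_A=10, EF_D=15) = 15; EF_F = 15+10 = 25
ES_G = max(EF_C=10, EF_D=15) = 15; EF_G = 15+11 = 26
ES_H = max(EF_B=7, EF_F=25) = 25; EF_H = 25+11 = 36
ES_I = 10; EF_I = 10+9 = 19
ES_J = max(EF_E=28, EF_G=26, EF_H=36, EF_I=19) = 36; EF_J = 36+11 = 47
Expected project duration μ = 47 days. Critical path: D → F → H → J.

Backward pass:
LF_J = 47; LS_J = 47−11 = 36
LF_I = LS_J = 36; LS_I = 36−9 = 27
LF_H = LS_J = 36; LS_H = 36−11 = 25
LF_G = LS_J = 36; LS_G = 36−11 = 25
LF_F = LS_H = 25; LS_F = 25−10 = 15
LF_E = LS_J = 36; LS_E = 36−13 = 23
LF_D = min(LS_E=23, LS_F=15, LS_G=25) = 15; LS_D = 15−15 = 0
LF_C = min(LS_G=25, LS_I=27) = 25; LS_C = 25−10 = 15
LF_B = LS_H = 25; LS_B = 25−7 = 18
LF_A = LS_F = 15; LS_A = 15−10 = 5
Slack_I = LS_I − ES_I = 27 − 10 = 17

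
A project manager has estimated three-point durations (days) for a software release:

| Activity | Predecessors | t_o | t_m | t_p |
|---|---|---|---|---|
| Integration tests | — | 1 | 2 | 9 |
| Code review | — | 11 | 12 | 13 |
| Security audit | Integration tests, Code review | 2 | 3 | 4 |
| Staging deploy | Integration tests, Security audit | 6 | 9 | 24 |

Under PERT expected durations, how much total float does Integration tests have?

9 days

te_Integration tests = (1 + 4·2 + 9)/6 = 18/6 = 3
te_Code review = (11 + 4·12 + 13)/6 = 72/6 = 12
te_Security audit = (2 + 4·3 + 4)/6 = 18/6 = 3
te_Staging deploy = (6 + 4·9 + 24)/6 = 66/6 = 11

Forward pass:
ES_Integration tests = 0; EF_Integration tests = 3
ES_Code review = 0; EF_Code review = 12
ES_Security audit = max(EF_Integration tests=3, EF_Code review=12) = 12; EF_Security audit = 12+3 = 15
ES_Staging deploy = max(EF_Integration tests=3, EF_Security audit=15) = 15; EF_Staging deploy = 15+11 = 26
Expected project duration μ = 26 days. Critical path: Code review → Security audit → Staging deploy.

Backward pass:
LF_Staging deploy = 26; LS_Staging deploy = 26−11 = 15
LF_Security audit = LS_Staging deploy = 15; LS_Security audit = 15−3 = 12
LF_Code review = LS_Security audit = 12; LS_Code review = 12−12 = 0
LF_Integration tests = min(LS_Security audit=12, LS_Staging deploy=15) = 12; LS_Integration tests = 12−3 = 9
Slack_Integration tests = LS_Integration tests − ES_Integration tests = 9 − 0 = 9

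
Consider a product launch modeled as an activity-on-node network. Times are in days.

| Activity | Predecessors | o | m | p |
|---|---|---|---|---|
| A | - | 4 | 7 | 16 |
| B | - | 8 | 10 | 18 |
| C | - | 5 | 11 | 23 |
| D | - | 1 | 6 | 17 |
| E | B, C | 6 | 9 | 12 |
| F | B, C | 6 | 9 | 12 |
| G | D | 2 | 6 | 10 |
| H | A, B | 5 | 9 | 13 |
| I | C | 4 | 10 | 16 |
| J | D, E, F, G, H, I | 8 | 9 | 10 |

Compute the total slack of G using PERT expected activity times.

9 days

te_A = (4 + 4·7 + 16)/6 = 48/6 = 8
te_B = (8 + 4·10 + 18)/6 = 66/6 = 11
te_C = (5 + 4·11 + 23)/6 = 72/6 = 12
te_D = (1 + 4·6 + 17)/6 = 42/6 = 7
te_E = (6 + 4·9 + 12)/6 = 54/6 = 9
te_F = (6 + 4·9 + 12)/6 = 54/6 = 9
te_G = (2 + 4·6 + 10)/6 = 36/6 = 6
te_H = (5 + 4·9 + 13)/6 = 54/6 = 9
te_I = (4 + 4·10 + 16)/6 = 60/6 = 10
te_J = (8 + 4·9 + 10)/6 = 54/6 = 9

Forward pass:
ES_A = 0; EF_A = 8
ES_B = 0; EF_B = 11
ES_C = 0; EF_C = 12
ES_D = 0; EF_D = 7
ES_E = max(EF_B=11, EF_C=12) = 12; EF_E = 12+9 = 21
ES_F = max(EF_B=11, EF_C=12) = 12; EF_F = 12+9 = 21
ES_G = 7; EF_G = 7+6 = 13
ES_H = max(EF_A=8, EF_B=11) = 11; EF_H = 11+9 = 20
ES_I = 12; EF_I = 12+10 = 22
ES_J = max(EF_D=7, EF_E=21, EF_F=21, EF_G=13, EF_H=20, EF_I=22) = 22; EF_J = 22+9 = 31
Expected project duration μ = 31 days. Critical path: C → I → J.

Backward pass:
LF_J = 31; LS_J = 31−9 = 22
LF_I = LS_J = 22; LS_I = 22−10 = 12
LF_H = LS_J = 22; LS_H = 22−9 = 13
LF_G = LS_J = 22; LS_G = 22−6 = 16
LF_F = LS_J = 22; LS_F = 22−9 = 13
LF_E = LS_J = 22; LS_E = 22−9 = 13
LF_D = min(LS_G=16, LS_J=22) = 16; LS_D = 16−7 = 9
LF_C = min(LS_E=13, LS_F=13, LS_I=12) = 12; LS_C = 12−12 = 0
LF_B = min(LS_E=13, LS_F=13, LS_H=13) = 13; LS_B = 13−11 = 2
LF_A = LS_H = 13; LS_A = 13−8 = 5
Slack_G = LS_G − ES_G = 16 − 7 = 9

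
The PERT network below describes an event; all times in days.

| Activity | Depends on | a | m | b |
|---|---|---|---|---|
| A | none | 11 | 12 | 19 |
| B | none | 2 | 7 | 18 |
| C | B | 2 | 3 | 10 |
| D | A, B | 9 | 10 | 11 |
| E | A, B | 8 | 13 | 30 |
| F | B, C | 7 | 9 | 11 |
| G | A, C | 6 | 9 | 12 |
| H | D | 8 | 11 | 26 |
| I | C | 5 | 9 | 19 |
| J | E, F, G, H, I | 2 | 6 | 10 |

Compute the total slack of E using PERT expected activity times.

8 days

te_A = (11 + 4·12 + 19)/6 = 78/6 = 13
te_B = (2 + 4·7 + 18)/6 = 48/6 = 8
te_C = (2 + 4·3 + 10)/6 = 24/6 = 4
te_D = (9 + 4·10 + 11)/6 = 60/6 = 10
te_E = (8 + 4·13 + 30)/6 = 90/6 = 15
te_F = (7 + 4·9 + 11)/6 = 54/6 = 9
te_G = (6 + 4·9 + 12)/6 = 54/6 = 9
te_H = (8 + 4·11 + 26)/6 = 78/6 = 13
te_I = (5 + 4·9 + 19)/6 = 60/6 = 10
te_J = (2 + 4·6 + 10)/6 = 36/6 = 6

Forward pass:
ES_A = 0; EF_A = 13
ES_B = 0; EF_B = 8
ES_C = 8; EF_C = 8+4 = 12
ES_D = max(EF_A=13, EF_B=8) = 13; EF_D = 13+10 = 23
ES_E = max(EF_A=13, EF_B=8) = 13; EF_E = 13+15 = 28
ES_F = max(EF_B=8, EF_C=12) = 12; EF_F = 12+9 = 21
ES_G = max(EF_A=13, EF_C=12) = 13; EF_G = 13+9 = 22
ES_H = 23; EF_H = 23+13 = 36
ES_I = 12; EF_I = 12+10 = 22
ES_J = max(EF_E=28, EF_F=21, EF_G=22, EF_H=36, EF_I=22) = 36; EF_J = 36+6 = 42
Expected project duration μ = 42 days. Critical path: A → D → H → J.

Backward pass:
LF_J = 42; LS_J = 42−6 = 36
LF_I = LS_J = 36; LS_I = 36−10 = 26
LF_H = LS_J = 36; LS_H = 36−13 = 23
LF_G = LS_J = 36; LS_G = 36−9 = 27
LF_F = LS_J = 36; LS_F = 36−9 = 27
LF_E = LS_J = 36; LS_E = 36−15 = 21
LF_D = LS_H = 23; LS_D = 23−10 = 13
LF_C = min(LS_F=27, LS_G=27, LS_I=26) = 26; LS_C = 26−4 = 22
LF_B = min(LS_C=22, LS_D=13, LS_E=21, LS_F=27) = 13; LS_B = 13−8 = 5
LF_A = min(LS_D=13, LS_E=21, LS_G=27) = 13; LS_A = 13−13 = 0
Slack_E = LS_E − ES_E = 21 − 13 = 8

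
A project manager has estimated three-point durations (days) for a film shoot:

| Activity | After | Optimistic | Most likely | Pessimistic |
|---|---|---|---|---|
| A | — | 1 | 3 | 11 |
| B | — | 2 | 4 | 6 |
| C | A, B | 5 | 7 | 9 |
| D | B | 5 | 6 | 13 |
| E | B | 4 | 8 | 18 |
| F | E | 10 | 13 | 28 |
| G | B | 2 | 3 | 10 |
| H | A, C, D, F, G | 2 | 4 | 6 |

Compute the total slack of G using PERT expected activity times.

te_A = (1 + 4·3 + 11)/6 = 24/6 = 4
te_B = (2 + 4·4 + 6)/6 = 24/6 = 4
te_C = (5 + 4·7 + 9)/6 = 42/6 = 7
te_D = (5 + 4·6 + 13)/6 = 42/6 = 7
te_E = (4 + 4·8 + 18)/6 = 54/6 = 9
te_F = (10 + 4·13 + 28)/6 = 90/6 = 15
te_G = (2 + 4·3 + 10)/6 = 24/6 = 4
te_H = (2 + 4·4 + 6)/6 = 24/6 = 4

Forward pass:
ES_A = 0; EF_A = 4
ES_B = 0; EF_B = 4
ES_C = max(EF_A=4, EF_B=4) = 4; EF_C = 4+7 = 11
ES_D = 4; EF_D = 4+7 = 11
ES_E = 4; EF_E = 4+9 = 13
ES_F = 13; EF_F = 13+15 = 28
ES_G = 4; EF_G = 4+4 = 8
ES_H = max(EF_A=4, EF_C=11, EF_D=11, EF_F=28, EF_G=8) = 28; EF_H = 28+4 = 32
Expected project duration μ = 32 days. Critical path: B → E → F → H.

Backward pass:
LF_H = 32; LS_H = 32−4 = 28
LF_G = LS_H = 28; LS_G = 28−4 = 24
LF_F = LS_H = 28; LS_F = 28−15 = 13
LF_E = LS_F = 13; LS_E = 13−9 = 4
LF_D = LS_H = 28; LS_D = 28−7 = 21
LF_C = LS_H = 28; LS_C = 28−7 = 21
LF_B = min(LS_C=21, LS_D=21, LS_E=4, LS_G=24) = 4; LS_B = 4−4 = 0
LF_A = min(LS_C=21, LS_H=28) = 21; LS_A = 21−4 = 17
Slack_G = LS_G − ES_G = 24 − 4 = 20

20 days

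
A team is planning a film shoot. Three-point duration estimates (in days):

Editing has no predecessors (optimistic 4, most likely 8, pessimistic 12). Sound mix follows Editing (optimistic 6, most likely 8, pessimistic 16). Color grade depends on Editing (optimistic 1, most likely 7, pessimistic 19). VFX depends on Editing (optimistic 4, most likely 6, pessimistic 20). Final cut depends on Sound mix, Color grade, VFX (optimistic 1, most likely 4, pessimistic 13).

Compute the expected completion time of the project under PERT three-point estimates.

te_Editing = (4 + 4·8 + 12)/6 = 48/6 = 8
te_Sound mix = (6 + 4·8 + 16)/6 = 54/6 = 9
te_Color grade = (1 + 4·7 + 19)/6 = 48/6 = 8
te_VFX = (4 + 4·6 + 20)/6 = 48/6 = 8
te_Final cut = (1 + 4·4 + 13)/6 = 30/6 = 5

Forward pass:
ES_Editing = 0; EF_Editing = 8
ES_Sound mix = 8; EF_Sound mix = 8+9 = 17
ES_Color grade = 8; EF_Color grade = 8+8 = 16
ES_VFX = 8; EF_VFX = 8+8 = 16
ES_Final cut = max(EF_Sound mix=17, EF_Color grade=16, EF_VFX=16) = 17; EF_Final cut = 17+5 = 22
Expected project duration μ = 22 days. Critical path: Editing → Sound mix → Final cut.

22 days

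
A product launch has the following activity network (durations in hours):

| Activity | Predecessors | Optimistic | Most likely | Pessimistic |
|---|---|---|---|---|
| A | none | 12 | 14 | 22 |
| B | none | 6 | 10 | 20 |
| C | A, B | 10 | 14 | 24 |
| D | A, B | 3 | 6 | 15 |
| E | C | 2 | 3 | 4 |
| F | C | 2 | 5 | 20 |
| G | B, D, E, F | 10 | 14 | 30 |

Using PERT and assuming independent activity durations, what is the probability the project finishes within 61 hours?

te_A = (12 + 4·14 + 22)/6 = 90/6 = 15; σ²_A = ((22−12)/6)² = 2.778
te_B = (6 + 4·10 + 20)/6 = 66/6 = 11; σ²_B = ((20−6)/6)² = 5.444
te_C = (10 + 4·14 + 24)/6 = 90/6 = 15; σ²_C = ((24−10)/6)² = 5.444
te_D = (3 + 4·6 + 15)/6 = 42/6 = 7; σ²_D = ((15−3)/6)² = 4.000
te_E = (2 + 4·3 + 4)/6 = 18/6 = 3; σ²_E = ((4−2)/6)² = 0.111
te_F = (2 + 4·5 + 20)/6 = 42/6 = 7; σ²_F = ((20−2)/6)² = 9.000
te_G = (10 + 4·14 + 30)/6 = 96/6 = 16; σ²_G = ((30−10)/6)² = 11.111

Forward pass:
ES_A = 0; EF_A = 15
ES_B = 0; EF_B = 11
ES_C = max(EF_A=15, EF_B=11) = 15; EF_C = 15+15 = 30
ES_D = max(EF_A=15, EF_B=11) = 15; EF_D = 15+7 = 22
ES_E = 30; EF_E = 30+3 = 33
ES_F = 30; EF_F = 30+7 = 37
ES_G = max(EF_B=11, EF_D=22, EF_E=33, EF_F=37) = 37; EF_G = 37+16 = 53
Expected project duration μ = 53 hours. Critical path: A → C → F → G.

Variance along critical path = 2.778 + 5.444 + 9.000 + 11.111 = 28.333; σ = √28.333 = 5.323 hours.
Z = (61 − 53) / 5.323 = 1.503
P(T ≤ 61) = Φ(1.503) ≈ 0.934

0.934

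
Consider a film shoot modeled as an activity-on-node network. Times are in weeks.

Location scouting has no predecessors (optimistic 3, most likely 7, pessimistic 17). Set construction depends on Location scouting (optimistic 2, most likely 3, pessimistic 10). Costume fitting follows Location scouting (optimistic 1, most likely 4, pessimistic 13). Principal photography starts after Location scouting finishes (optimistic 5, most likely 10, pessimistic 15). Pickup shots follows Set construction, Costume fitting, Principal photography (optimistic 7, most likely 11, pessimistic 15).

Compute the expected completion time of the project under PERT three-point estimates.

29 weeks

te_Location scouting = (3 + 4·7 + 17)/6 = 48/6 = 8
te_Set construction = (2 + 4·3 + 10)/6 = 24/6 = 4
te_Costume fitting = (1 + 4·4 + 13)/6 = 30/6 = 5
te_Principal photography = (5 + 4·10 + 15)/6 = 60/6 = 10
te_Pickup shots = (7 + 4·11 + 15)/6 = 66/6 = 11

Forward pass:
ES_Location scouting = 0; EF_Location scouting = 8
ES_Set construction = 8; EF_Set construction = 8+4 = 12
ES_Costume fitting = 8; EF_Costume fitting = 8+5 = 13
ES_Principal photography = 8; EF_Principal photography = 8+10 = 18
ES_Pickup shots = max(EF_Set construction=12, EF_Costume fitting=13, EF_Principal photography=18) = 18; EF_Pickup shots = 18+11 = 29
Expected project duration μ = 29 weeks. Critical path: Location scouting → Principal photography → Pickup shots.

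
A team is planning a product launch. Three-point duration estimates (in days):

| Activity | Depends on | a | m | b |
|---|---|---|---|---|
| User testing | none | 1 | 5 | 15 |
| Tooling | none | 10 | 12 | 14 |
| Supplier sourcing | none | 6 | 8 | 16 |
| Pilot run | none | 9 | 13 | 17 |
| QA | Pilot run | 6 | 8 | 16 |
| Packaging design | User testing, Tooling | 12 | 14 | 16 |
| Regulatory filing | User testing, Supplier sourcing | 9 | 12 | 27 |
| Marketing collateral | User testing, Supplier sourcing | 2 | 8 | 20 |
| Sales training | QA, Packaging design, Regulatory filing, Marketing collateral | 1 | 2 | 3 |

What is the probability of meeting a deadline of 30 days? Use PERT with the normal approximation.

te_User testing = (1 + 4·5 + 15)/6 = 36/6 = 6; σ²_User testing = ((15−1)/6)² = 5.444
te_Tooling = (10 + 4·12 + 14)/6 = 72/6 = 12; σ²_Tooling = ((14−10)/6)² = 0.444
te_Supplier sourcing = (6 + 4·8 + 16)/6 = 54/6 = 9; σ²_Supplier sourcing = ((16−6)/6)² = 2.778
te_Pilot run = (9 + 4·13 + 17)/6 = 78/6 = 13; σ²_Pilot run = ((17−9)/6)² = 1.778
te_QA = (6 + 4·8 + 16)/6 = 54/6 = 9; σ²_QA = ((16−6)/6)² = 2.778
te_Packaging design = (12 + 4·14 + 16)/6 = 84/6 = 14; σ²_Packaging design = ((16−12)/6)² = 0.444
te_Regulatory filing = (9 + 4·12 + 27)/6 = 84/6 = 14; σ²_Regulatory filing = ((27−9)/6)² = 9.000
te_Marketing collateral = (2 + 4·8 + 20)/6 = 54/6 = 9; σ²_Marketing collateral = ((20−2)/6)² = 9.000
te_Sales training = (1 + 4·2 + 3)/6 = 12/6 = 2; σ²_Sales training = ((3−1)/6)² = 0.111

Forward pass:
ES_User testing = 0; EF_User testing = 6
ES_Tooling = 0; EF_Tooling = 12
ES_Supplier sourcing = 0; EF_Supplier sourcing = 9
ES_Pilot run = 0; EF_Pilot run = 13
ES_QA = 13; EF_QA = 13+9 = 22
ES_Packaging design = max(EF_User testing=6, EF_Tooling=12) = 12; EF_Packaging design = 12+14 = 26
ES_Regulatory filing = max(EF_User testing=6, EF_Supplier sourcing=9) = 9; EF_Regulatory filing = 9+14 = 23
ES_Marketing collateral = max(EF_User testing=6, EF_Supplier sourcing=9) = 9; EF_Marketing collateral = 9+9 = 18
ES_Sales training = max(EF_QA=22, EF_Packaging design=26, EF_Regulatory filing=23, EF_Marketing collateral=18) = 26; EF_Sales training = 26+2 = 28
Expected project duration μ = 28 days. Critical path: Tooling → Packaging design → Sales training.

Variance along critical path = 0.444 + 0.444 + 0.111 = 1.000; σ = √1.000 = 1.000 days.
Z = (30 − 28) / 1.000 = 2.000
P(T ≤ 30) = Φ(2.000) ≈ 0.977

0.977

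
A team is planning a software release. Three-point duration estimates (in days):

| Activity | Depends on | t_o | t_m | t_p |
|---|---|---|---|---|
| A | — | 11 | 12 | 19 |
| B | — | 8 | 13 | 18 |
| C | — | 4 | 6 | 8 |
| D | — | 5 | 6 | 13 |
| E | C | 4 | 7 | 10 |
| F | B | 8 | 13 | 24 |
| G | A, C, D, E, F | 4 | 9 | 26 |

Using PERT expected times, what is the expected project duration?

te_A = (11 + 4·12 + 19)/6 = 78/6 = 13
te_B = (8 + 4·13 + 18)/6 = 78/6 = 13
te_C = (4 + 4·6 + 8)/6 = 36/6 = 6
te_D = (5 + 4·6 + 13)/6 = 42/6 = 7
te_E = (4 + 4·7 + 10)/6 = 42/6 = 7
te_F = (8 + 4·13 + 24)/6 = 84/6 = 14
te_G = (4 + 4·9 + 26)/6 = 66/6 = 11

Forward pass:
ES_A = 0; EF_A = 13
ES_B = 0; EF_B = 13
ES_C = 0; EF_C = 6
ES_D = 0; EF_D = 7
ES_E = 6; EF_E = 6+7 = 13
ES_F = 13; EF_F = 13+14 = 27
ES_G = max(EF_A=13, EF_C=6, EF_D=7, EF_E=13, EF_F=27) = 27; EF_G = 27+11 = 38
Expected project duration μ = 38 days. Critical path: B → F → G.

38 days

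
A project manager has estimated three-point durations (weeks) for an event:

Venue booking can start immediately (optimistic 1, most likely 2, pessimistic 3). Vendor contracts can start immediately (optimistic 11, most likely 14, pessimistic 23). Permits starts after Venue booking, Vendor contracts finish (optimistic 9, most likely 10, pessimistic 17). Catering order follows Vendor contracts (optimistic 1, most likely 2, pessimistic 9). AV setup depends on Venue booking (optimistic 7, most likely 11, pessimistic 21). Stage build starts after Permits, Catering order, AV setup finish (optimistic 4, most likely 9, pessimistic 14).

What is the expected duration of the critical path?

te_Venue booking = (1 + 4·2 + 3)/6 = 12/6 = 2
te_Vendor contracts = (11 + 4·14 + 23)/6 = 90/6 = 15
te_Permits = (9 + 4·10 + 17)/6 = 66/6 = 11
te_Catering order = (1 + 4·2 + 9)/6 = 18/6 = 3
te_AV setup = (7 + 4·11 + 21)/6 = 72/6 = 12
te_Stage build = (4 + 4·9 + 14)/6 = 54/6 = 9

Forward pass:
ES_Venue booking = 0; EF_Venue booking = 2
ES_Vendor contracts = 0; EF_Vendor contracts = 15
ES_Permits = max(EF_Venue booking=2, EF_Vendor contracts=15) = 15; EF_Permits = 15+11 = 26
ES_Catering order = 15; EF_Catering order = 15+3 = 18
ES_AV setup = 2; EF_AV setup = 2+12 = 14
ES_Stage build = max(EF_Permits=26, EF_Catering order=18, EF_AV setup=14) = 26; EF_Stage build = 26+9 = 35
Expected project duration μ = 35 weeks. Critical path: Vendor contracts → Permits → Stage build.

35 weeks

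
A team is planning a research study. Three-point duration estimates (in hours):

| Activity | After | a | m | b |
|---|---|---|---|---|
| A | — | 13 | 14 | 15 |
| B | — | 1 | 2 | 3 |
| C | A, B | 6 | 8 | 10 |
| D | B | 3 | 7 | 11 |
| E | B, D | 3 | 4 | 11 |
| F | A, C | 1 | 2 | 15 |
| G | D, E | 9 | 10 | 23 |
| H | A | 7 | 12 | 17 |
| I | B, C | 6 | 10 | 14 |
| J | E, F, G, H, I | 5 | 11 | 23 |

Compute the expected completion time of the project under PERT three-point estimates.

44 hours

te_A = (13 + 4·14 + 15)/6 = 84/6 = 14
te_B = (1 + 4·2 + 3)/6 = 12/6 = 2
te_C = (6 + 4·8 + 10)/6 = 48/6 = 8
te_D = (3 + 4·7 + 11)/6 = 42/6 = 7
te_E = (3 + 4·4 + 11)/6 = 30/6 = 5
te_F = (1 + 4·2 + 15)/6 = 24/6 = 4
te_G = (9 + 4·10 + 23)/6 = 72/6 = 12
te_H = (7 + 4·12 + 17)/6 = 72/6 = 12
te_I = (6 + 4·10 + 14)/6 = 60/6 = 10
te_J = (5 + 4·11 + 23)/6 = 72/6 = 12

Forward pass:
ES_A = 0; EF_A = 14
ES_B = 0; EF_B = 2
ES_C = max(EF_A=14, EF_B=2) = 14; EF_C = 14+8 = 22
ES_D = 2; EF_D = 2+7 = 9
ES_E = max(EF_B=2, EF_D=9) = 9; EF_E = 9+5 = 14
ES_F = max(EF_A=14, EF_C=22) = 22; EF_F = 22+4 = 26
ES_G = max(EF_D=9, EF_E=14) = 14; EF_G = 14+12 = 26
ES_H = 14; EF_H = 14+12 = 26
ES_I = max(EF_B=2, EF_C=22) = 22; EF_I = 22+10 = 32
ES_J = max(EF_E=14, EF_F=26, EF_G=26, EF_H=26, EF_I=32) = 32; EF_J = 32+12 = 44
Expected project duration μ = 44 hours. Critical path: A → C → I → J.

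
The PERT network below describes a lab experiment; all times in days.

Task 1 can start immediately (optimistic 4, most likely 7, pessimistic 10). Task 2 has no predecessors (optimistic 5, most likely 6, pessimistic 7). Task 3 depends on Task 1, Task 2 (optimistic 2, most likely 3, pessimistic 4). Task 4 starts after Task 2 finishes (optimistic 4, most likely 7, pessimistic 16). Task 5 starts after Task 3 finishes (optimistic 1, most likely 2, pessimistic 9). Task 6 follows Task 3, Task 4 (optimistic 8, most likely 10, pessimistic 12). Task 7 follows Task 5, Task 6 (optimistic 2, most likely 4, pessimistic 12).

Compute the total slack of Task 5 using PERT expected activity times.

te_Task 1 = (4 + 4·7 + 10)/6 = 42/6 = 7
te_Task 2 = (5 + 4·6 + 7)/6 = 36/6 = 6
te_Task 3 = (2 + 4·3 + 4)/6 = 18/6 = 3
te_Task 4 = (4 + 4·7 + 16)/6 = 48/6 = 8
te_Task 5 = (1 + 4·2 + 9)/6 = 18/6 = 3
te_Task 6 = (8 + 4·10 + 12)/6 = 60/6 = 10
te_Task 7 = (2 + 4·4 + 12)/6 = 30/6 = 5

Forward pass:
ES_Task 1 = 0; EF_Task 1 = 7
ES_Task 2 = 0; EF_Task 2 = 6
ES_Task 3 = max(EF_Task 1=7, EF_Task 2=6) = 7; EF_Task 3 = 7+3 = 10
ES_Task 4 = 6; EF_Task 4 = 6+8 = 14
ES_Task 5 = 10; EF_Task 5 = 10+3 = 13
ES_Task 6 = max(EF_Task 3=10, EF_Task 4=14) = 14; EF_Task 6 = 14+10 = 24
ES_Task 7 = max(EF_Task 5=13, EF_Task 6=24) = 24; EF_Task 7 = 24+5 = 29
Expected project duration μ = 29 days. Critical path: Task 2 → Task 4 → Task 6 → Task 7.

Backward pass:
LF_Task 7 = 29; LS_Task 7 = 29−5 = 24
LF_Task 6 = LS_Task 7 = 24; LS_Task 6 = 24−10 = 14
LF_Task 5 = LS_Task 7 = 24; LS_Task 5 = 24−3 = 21
LF_Task 4 = LS_Task 6 = 14; LS_Task 4 = 14−8 = 6
LF_Task 3 = min(LS_Task 5=21, LS_Task 6=14) = 14; LS_Task 3 = 14−3 = 11
LF_Task 2 = min(LS_Task 3=11, LS_Task 4=6) = 6; LS_Task 2 = 6−6 = 0
LF_Task 1 = LS_Task 3 = 11; LS_Task 1 = 11−7 = 4
Slack_Task 5 = LS_Task 5 − ES_Task 5 = 21 − 10 = 11

11 days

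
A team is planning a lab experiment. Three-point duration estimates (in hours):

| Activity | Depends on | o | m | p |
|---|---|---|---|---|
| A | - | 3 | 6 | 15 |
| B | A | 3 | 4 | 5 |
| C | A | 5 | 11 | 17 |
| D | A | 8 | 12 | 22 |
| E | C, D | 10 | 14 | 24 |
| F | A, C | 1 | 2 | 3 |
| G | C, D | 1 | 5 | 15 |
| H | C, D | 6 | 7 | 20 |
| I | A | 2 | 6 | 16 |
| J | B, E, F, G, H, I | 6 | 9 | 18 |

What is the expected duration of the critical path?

te_A = (3 + 4·6 + 15)/6 = 42/6 = 7
te_B = (3 + 4·4 + 5)/6 = 24/6 = 4
te_C = (5 + 4·11 + 17)/6 = 66/6 = 11
te_D = (8 + 4·12 + 22)/6 = 78/6 = 13
te_E = (10 + 4·14 + 24)/6 = 90/6 = 15
te_F = (1 + 4·2 + 3)/6 = 12/6 = 2
te_G = (1 + 4·5 + 15)/6 = 36/6 = 6
te_H = (6 + 4·7 + 20)/6 = 54/6 = 9
te_I = (2 + 4·6 + 16)/6 = 42/6 = 7
te_J = (6 + 4·9 + 18)/6 = 60/6 = 10

Forward pass:
ES_A = 0; EF_A = 7
ES_B = 7; EF_B = 7+4 = 11
ES_C = 7; EF_C = 7+11 = 18
ES_D = 7; EF_D = 7+13 = 20
ES_E = max(EF_C=18, EF_D=20) = 20; EF_E = 20+15 = 35
ES_F = max(EF_A=7, EF_C=18) = 18; EF_F = 18+2 = 20
ES_G = max(EF_C=18, EF_D=20) = 20; EF_G = 20+6 = 26
ES_H = max(EF_C=18, EF_D=20) = 20; EF_H = 20+9 = 29
ES_I = 7; EF_I = 7+7 = 14
ES_J = max(EF_B=11, EF_E=35, EF_F=20, EF_G=26, EF_H=29, EF_I=14) = 35; EF_J = 35+10 = 45
Expected project duration μ = 45 hours. Critical path: A → D → E → J.

45 hours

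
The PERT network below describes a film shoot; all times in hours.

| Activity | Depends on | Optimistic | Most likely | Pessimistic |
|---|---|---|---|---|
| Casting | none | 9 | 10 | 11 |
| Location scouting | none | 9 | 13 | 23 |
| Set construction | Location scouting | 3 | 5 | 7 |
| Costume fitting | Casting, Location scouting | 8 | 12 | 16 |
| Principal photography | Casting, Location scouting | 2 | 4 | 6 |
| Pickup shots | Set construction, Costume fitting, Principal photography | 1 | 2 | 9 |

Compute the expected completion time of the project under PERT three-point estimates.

te_Casting = (9 + 4·10 + 11)/6 = 60/6 = 10
te_Location scouting = (9 + 4·13 + 23)/6 = 84/6 = 14
te_Set construction = (3 + 4·5 + 7)/6 = 30/6 = 5
te_Costume fitting = (8 + 4·12 + 16)/6 = 72/6 = 12
te_Principal photography = (2 + 4·4 + 6)/6 = 24/6 = 4
te_Pickup shots = (1 + 4·2 + 9)/6 = 18/6 = 3

Forward pass:
ES_Casting = 0; EF_Casting = 10
ES_Location scouting = 0; EF_Location scouting = 14
ES_Set construction = 14; EF_Set construction = 14+5 = 19
ES_Costume fitting = max(EF_Casting=10, EF_Location scouting=14) = 14; EF_Costume fitting = 14+12 = 26
ES_Principal photography = max(EF_Casting=10, EF_Location scouting=14) = 14; EF_Principal photography = 14+4 = 18
ES_Pickup shots = max(EF_Set construction=19, EF_Costume fitting=26, EF_Principal photography=18) = 26; EF_Pickup shots = 26+3 = 29
Expected project duration μ = 29 hours. Critical path: Location scouting → Costume fitting → Pickup shots.

29 hours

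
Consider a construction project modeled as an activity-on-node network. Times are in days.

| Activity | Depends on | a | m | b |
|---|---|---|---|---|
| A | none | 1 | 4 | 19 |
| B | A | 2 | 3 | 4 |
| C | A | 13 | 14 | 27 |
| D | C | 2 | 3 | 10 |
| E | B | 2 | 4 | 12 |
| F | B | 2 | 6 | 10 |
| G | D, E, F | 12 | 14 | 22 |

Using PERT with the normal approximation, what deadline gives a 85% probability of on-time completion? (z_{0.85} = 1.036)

45.5 days

te_A = (1 + 4·4 + 19)/6 = 36/6 = 6; σ²_A = ((19−1)/6)² = 9.000
te_B = (2 + 4·3 + 4)/6 = 18/6 = 3; σ²_B = ((4−2)/6)² = 0.111
te_C = (13 + 4·14 + 27)/6 = 96/6 = 16; σ²_C = ((27−13)/6)² = 5.444
te_D = (2 + 4·3 + 10)/6 = 24/6 = 4; σ²_D = ((10−2)/6)² = 1.778
te_E = (2 + 4·4 + 12)/6 = 30/6 = 5; σ²_E = ((12−2)/6)² = 2.778
te_F = (2 + 4·6 + 10)/6 = 36/6 = 6; σ²_F = ((10−2)/6)² = 1.778
te_G = (12 + 4·14 + 22)/6 = 90/6 = 15; σ²_G = ((22−12)/6)² = 2.778

Forward pass:
ES_A = 0; EF_A = 6
ES_B = 6; EF_B = 6+3 = 9
ES_C = 6; EF_C = 6+16 = 22
ES_D = 22; EF_D = 22+4 = 26
ES_E = 9; EF_E = 9+5 = 14
ES_F = 9; EF_F = 9+6 = 15
ES_G = max(EF_D=26, EF_E=14, EF_F=15) = 26; EF_G = 26+15 = 41
Expected project duration μ = 41 days. Critical path: A → C → D → G.

Variance along critical path = 9.000 + 5.444 + 1.778 + 2.778 = 19.000; σ = 4.359 days.
D = μ + z·σ = 41 + 1.036·4.359 = 45.5 days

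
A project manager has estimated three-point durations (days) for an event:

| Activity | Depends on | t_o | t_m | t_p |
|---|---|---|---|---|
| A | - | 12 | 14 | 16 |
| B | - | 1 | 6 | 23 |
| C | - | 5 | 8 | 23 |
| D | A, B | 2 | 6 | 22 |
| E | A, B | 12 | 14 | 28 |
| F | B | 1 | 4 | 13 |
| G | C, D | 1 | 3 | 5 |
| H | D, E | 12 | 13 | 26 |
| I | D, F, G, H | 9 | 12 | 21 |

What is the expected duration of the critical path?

58 days

te_A = (12 + 4·14 + 16)/6 = 84/6 = 14
te_B = (1 + 4·6 + 23)/6 = 48/6 = 8
te_C = (5 + 4·8 + 23)/6 = 60/6 = 10
te_D = (2 + 4·6 + 22)/6 = 48/6 = 8
te_E = (12 + 4·14 + 28)/6 = 96/6 = 16
te_F = (1 + 4·4 + 13)/6 = 30/6 = 5
te_G = (1 + 4·3 + 5)/6 = 18/6 = 3
te_H = (12 + 4·13 + 26)/6 = 90/6 = 15
te_I = (9 + 4·12 + 21)/6 = 78/6 = 13

Forward pass:
ES_A = 0; EF_A = 14
ES_B = 0; EF_B = 8
ES_C = 0; EF_C = 10
ES_D = max(EF_A=14, EF_B=8) = 14; EF_D = 14+8 = 22
ES_E = max(EF_A=14, EF_B=8) = 14; EF_E = 14+16 = 30
ES_F = 8; EF_F = 8+5 = 13
ES_G = max(EF_C=10, EF_D=22) = 22; EF_G = 22+3 = 25
ES_H = max(EF_D=22, EF_E=30) = 30; EF_H = 30+15 = 45
ES_I = max(EF_D=22, EF_F=13, EF_G=25, EF_H=45) = 45; EF_I = 45+13 = 58
Expected project duration μ = 58 days. Critical path: A → E → H → I.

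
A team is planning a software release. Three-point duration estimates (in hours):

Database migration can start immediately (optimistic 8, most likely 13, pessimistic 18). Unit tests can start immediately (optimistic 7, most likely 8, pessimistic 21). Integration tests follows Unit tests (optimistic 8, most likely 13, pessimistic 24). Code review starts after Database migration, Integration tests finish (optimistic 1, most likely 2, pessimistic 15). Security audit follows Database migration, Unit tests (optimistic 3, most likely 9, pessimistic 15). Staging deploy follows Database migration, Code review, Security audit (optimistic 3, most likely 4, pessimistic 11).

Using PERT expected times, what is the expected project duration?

te_Database migration = (8 + 4·13 + 18)/6 = 78/6 = 13
te_Unit tests = (7 + 4·8 + 21)/6 = 60/6 = 10
te_Integration tests = (8 + 4·13 + 24)/6 = 84/6 = 14
te_Code review = (1 + 4·2 + 15)/6 = 24/6 = 4
te_Security audit = (3 + 4·9 + 15)/6 = 54/6 = 9
te_Staging deploy = (3 + 4·4 + 11)/6 = 30/6 = 5

Forward pass:
ES_Database migration = 0; EF_Database migration = 13
ES_Unit tests = 0; EF_Unit tests = 10
ES_Integration tests = 10; EF_Integration tests = 10+14 = 24
ES_Code review = max(EF_Database migration=13, EF_Integration tests=24) = 24; EF_Code review = 24+4 = 28
ES_Security audit = max(EF_Database migration=13, EF_Unit tests=10) = 13; EF_Security audit = 13+9 = 22
ES_Staging deploy = max(EF_Database migration=13, EF_Code review=28, EF_Security audit=22) = 28; EF_Staging deploy = 28+5 = 33
Expected project duration μ = 33 hours. Critical path: Unit tests → Integration tests → Code review → Staging deploy.

33 hours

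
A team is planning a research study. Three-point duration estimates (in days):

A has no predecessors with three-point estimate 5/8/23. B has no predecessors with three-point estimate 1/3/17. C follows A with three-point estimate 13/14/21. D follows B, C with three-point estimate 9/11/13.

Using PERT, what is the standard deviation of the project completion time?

3.35 days

te_A = (5 + 4·8 + 23)/6 = 60/6 = 10; σ²_A = ((23−5)/6)² = 9.000
te_B = (1 + 4·3 + 17)/6 = 30/6 = 5; σ²_B = ((17−1)/6)² = 7.111
te_C = (13 + 4·14 + 21)/6 = 90/6 = 15; σ²_C = ((21−13)/6)² = 1.778
te_D = (9 + 4·11 + 13)/6 = 66/6 = 11; σ²_D = ((13−9)/6)² = 0.444

Forward pass:
ES_A = 0; EF_A = 10
ES_B = 0; EF_B = 5
ES_C = 10; EF_C = 10+15 = 25
ES_D = max(EF_B=5, EF_C=25) = 25; EF_D = 25+11 = 36
Expected project duration μ = 36 days. Critical path: A → C → D.

Variance along critical path = 9.000 + 1.778 + 0.444 = 11.222
σ = √11.222 = 3.350 days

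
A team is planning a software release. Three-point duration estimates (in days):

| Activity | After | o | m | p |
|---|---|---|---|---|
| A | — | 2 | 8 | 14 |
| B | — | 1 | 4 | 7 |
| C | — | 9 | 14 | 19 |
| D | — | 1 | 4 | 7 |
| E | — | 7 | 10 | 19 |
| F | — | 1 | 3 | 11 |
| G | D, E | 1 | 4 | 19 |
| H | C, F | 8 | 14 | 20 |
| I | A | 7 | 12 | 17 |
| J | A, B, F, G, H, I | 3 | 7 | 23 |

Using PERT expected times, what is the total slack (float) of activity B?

24 days

te_A = (2 + 4·8 + 14)/6 = 48/6 = 8
te_B = (1 + 4·4 + 7)/6 = 24/6 = 4
te_C = (9 + 4·14 + 19)/6 = 84/6 = 14
te_D = (1 + 4·4 + 7)/6 = 24/6 = 4
te_E = (7 + 4·10 + 19)/6 = 66/6 = 11
te_F = (1 + 4·3 + 11)/6 = 24/6 = 4
te_G = (1 + 4·4 + 19)/6 = 36/6 = 6
te_H = (8 + 4·14 + 20)/6 = 84/6 = 14
te_I = (7 + 4·12 + 17)/6 = 72/6 = 12
te_J = (3 + 4·7 + 23)/6 = 54/6 = 9

Forward pass:
ES_A = 0; EF_A = 8
ES_B = 0; EF_B = 4
ES_C = 0; EF_C = 14
ES_D = 0; EF_D = 4
ES_E = 0; EF_E = 11
ES_F = 0; EF_F = 4
ES_G = max(EF_D=4, EF_E=11) = 11; EF_G = 11+6 = 17
ES_H = max(EF_C=14, EF_F=4) = 14; EF_H = 14+14 = 28
ES_I = 8; EF_I = 8+12 = 20
ES_J = max(EF_A=8, EF_B=4, EF_F=4, EF_G=17, EF_H=28, EF_I=20) = 28; EF_J = 28+9 = 37
Expected project duration μ = 37 days. Critical path: C → H → J.

Backward pass:
LF_J = 37; LS_J = 37−9 = 28
LF_I = LS_J = 28; LS_I = 28−12 = 16
LF_H = LS_J = 28; LS_H = 28−14 = 14
LF_G = LS_J = 28; LS_G = 28−6 = 22
LF_F = min(LS_H=14, LS_J=28) = 14; LS_F = 14−4 = 10
LF_E = LS_G = 22; LS_E = 22−11 = 11
LF_D = LS_G = 22; LS_D = 22−4 = 18
LF_C = LS_H = 14; LS_C = 14−14 = 0
LF_B = LS_J = 28; LS_B = 28−4 = 24
LF_A = min(LS_I=16, LS_J=28) = 16; LS_A = 16−8 = 8
Slack_B = LS_B − ES_B = 24 − 0 = 24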